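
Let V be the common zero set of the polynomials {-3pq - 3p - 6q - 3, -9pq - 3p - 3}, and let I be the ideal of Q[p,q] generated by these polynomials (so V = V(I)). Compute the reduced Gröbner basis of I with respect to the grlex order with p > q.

f_1 = -3pq - 3p - 6q - 3, LT = pq.
f_2 = -9pq - 3p - 3, LT = pq.

S(f_1,f_2): lcm = pq. S = 2/3p + 2q + 2/3.
  leading term p: no divisor's leading term divides it; move 2/3p to the remainder.
  leading term q: no divisor's leading term divides it; move 2q to the remainder.
  leading term 1: no divisor's leading term divides it; move 2/3 to the remainder.
  remainder 2/3p + 2q + 2/3 ≠ 0; add g_3 = 2/3p + 2q + 2/3 to the basis.

S(f_1,g_3): lcm = pq. S = -3q^2 + p + q + 1.
  leading term q^2: no divisor's leading term divides it; move -3q^2 to the remainder.
  leading term p: subtract (3/2)·g_3 from p + q + 1 → -2q
  leading term q: no divisor's leading term divides it; move -2q to the remainder.
  remainder -3q^2 - 2q ≠ 0; add g_4 = -3q^2 - 2q to the basis.

The other S-polynomials (S(f_2,g_3), S(f_1,g_4), S(f_2,g_4), S(g_3,g_4)) all reduce to 0 modulo the current basis, so we have a Gröbner basis.
Inter-reduce: drop elements whose leading term is divisible by another's, tail-reduce, and make monic.

G = {q^2 + 2/3q, p + 3q + 1}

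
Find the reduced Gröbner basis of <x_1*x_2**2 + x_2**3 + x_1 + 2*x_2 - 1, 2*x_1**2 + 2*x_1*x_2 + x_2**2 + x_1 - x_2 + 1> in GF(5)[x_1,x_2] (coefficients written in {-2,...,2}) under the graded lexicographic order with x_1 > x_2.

f_1 = x_1*x_2**2 + x_2**3 + x_1 + 2*x_2 - 1, LT = x_1*x_2**2.
f_2 = 2*x_1**2 + 2*x_1*x_2 + x_2**2 + x_1 - x_2 + 1, LT = x_1**2.

S(f_1,f_2): lcm = x_1**2*x_2**2. S = 2*x_2**4 + 2*x_1*x_2**2 - 2*x_2**3 + x_1**2 + 2*x_1*x_2 + 2*x_2**2 - x_1.
  leading term x_2**4: no divisor's leading term divides it; move 2*x_2**4 to the remainder.
  leading term x_1*x_2**2: subtract (2)·f_1 from 2*x_1*x_2**2 - 2*x_2**3 + x_1**2 + 2*x_1*x_2 + 2*x_2**2 - x_1 → x_2**3 + x_1**2 + 2*x_1*x_2 + 2*x_2**2 + 2*x_1 + x_2 + 2
  leading term x_2**3: no divisor's leading term divides it; move x_2**3 to the remainder.
  leading term x_1**2: subtract (-2)·f_2 from x_1**2 + 2*x_1*x_2 + 2*x_2**2 + 2*x_1 + x_2 + 2 → x_1*x_2 - x_2**2 - x_1 - x_2 - 1
  leading term x_1*x_2: no divisor's leading term divides it; move x_1*x_2 to the remainder.
  leading term x_2**2: no divisor's leading term divides it; move -x_2**2 to the remainder.
  leading term x_1: no divisor's leading term divides it; move -x_1 to the remainder.
  leading term x_2: no divisor's leading term divides it; move -x_2 to the remainder.
  leading term 1: no divisor's leading term divides it; move -1 to the remainder.
  remainder 2*x_2**4 + x_2**3 + x_1*x_2 - x_2**2 - x_1 - x_2 - 1 ≠ 0; add g_3 = 2*x_2**4 + x_2**3 + x_1*x_2 - x_2**2 - x_1 - x_2 - 1 to the basis.

S(f_1,g_3): lcm = x_1*x_2**4. S = x_2**5 + 2*x_1*x_2**3 + 2*x_1**2*x_2 - x_1*x_2**2 + 2*x_2**3 - 2*x_1**2 - 2*x_1*x_2 - x_2**2 - 2*x_1.
  leading term x_2**5: subtract (-2*x_2)·g_3 from x_2**5 + 2*x_1*x_2**3 + 2*x_1**2*x_2 - x_1*x_2**2 + 2*x_2**3 - 2*x_1**2 - 2*x_1*x_2 - x_2**2 - 2*x_1 → 2*x_1*x_2**3 + 2*x_2**4 + 2*x_1**2*x_2 + x_1*x_2**2 - 2*x_1**2 + x_1*x_2 + 2*x_2**2 - 2*x_1 - 2*x_2
  leading term x_1*x_2**3: subtract (2*x_2)·f_1 from 2*x_1*x_2**3 + 2*x_2**4 + 2*x_1**2*x_2 + x_1*x_2**2 - 2*x_1**2 + x_1*x_2 + 2*x_2**2 - 2*x_1 - 2*x_2 → 2*x_1**2*x_2 + x_1*x_2**2 - 2*x_1**2 - x_1*x_2 - 2*x_2**2 - 2*x_1
  leading term x_1**2*x_2: subtract (x_2)·f_2 from 2*x_1**2*x_2 + x_1*x_2**2 - 2*x_1**2 - x_1*x_2 - 2*x_2**2 - 2*x_1 → -x_1*x_2**2 - x_2**3 - 2*x_1**2 - 2*x_1*x_2 - x_2**2 - 2*x_1 - x_2
  leading term x_1*x_2**2: subtract (-1)·f_1 from -x_1*x_2**2 - x_2**3 - 2*x_1**2 - 2*x_1*x_2 - x_2**2 - 2*x_1 - x_2 → -2*x_1**2 - 2*x_1*x_2 - x_2**2 - x_1 + x_2 - 1
  leading term x_1**2: subtract (-1)·f_2 from -2*x_1**2 - 2*x_1*x_2 - x_2**2 - x_1 + x_2 - 1 → 0
  remainder 0.

S(f_2,g_3): leading monomials are coprime, so the S-polynomial reduces to 0 (Buchberger's first criterion).
Every S-polynomial of the final basis reduces to 0, so we have a Gröbner basis.

G = {x_2**4 - 2*x_2**3 - 2*x_1*x_2 + 2*x_2**2 + 2*x_1 + 2*x_2 + 2, x_1*x_2**2 + x_2**3 + x_1 + 2*x_2 - 1, x_1**2 + x_1*x_2 - 2*x_2**2 - 2*x_1 + 2*x_2 - 2}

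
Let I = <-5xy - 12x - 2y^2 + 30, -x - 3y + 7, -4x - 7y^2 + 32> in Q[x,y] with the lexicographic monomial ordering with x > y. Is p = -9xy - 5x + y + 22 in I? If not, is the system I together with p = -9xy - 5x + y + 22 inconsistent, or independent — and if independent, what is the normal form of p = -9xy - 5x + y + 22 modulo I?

Adjoining -9xy - 5x + y + 22 makes the ideal the whole ring: the system is inconsistent.

First compute the reduced Gröbner basis of I by Buchberger's algorithm.
f_1 = -5xy - 12x - 2y^2 + 30, LT = xy.
f_2 = -x - 3y + 7, LT = x.
f_3 = -4x - 7y^2 + 32, LT = x.

S(f_1,f_2): lcm = xy. S = 12/5x - 13/5y^2 + 7y - 6.
  leading term x: subtract (-12/5)·f_2 from 12/5x - 13/5y^2 + 7y - 6 → -13/5y^2 - 1/5y + 54/5
  leading term y^2: no divisor's leading term divides it; move -13/5y^2 to the remainder.
  leading term y: no divisor's leading term divides it; move -1/5y to the remainder.
  leading term 1: no divisor's leading term divides it; move 54/5 to the remainder.
  remainder -13/5y^2 - 1/5y + 54/5 ≠ 0; add h_4 = -13/5y^2 - 1/5y + 54/5 to the basis.

S(f_1,f_3): lcm = xy. S = 12/5x - 7/4y^3 + 2/5y^2 + 8y - 6.
  leading term x: subtract (-12/5)·f_2 from 12/5x - 7/4y^3 + 2/5y^2 + 8y - 6 → -7/4y^3 + 2/5y^2 + 4/5y + 54/5
  leading term y^3: subtract (35/52y)·h_4 from -7/4y^3 + 2/5y^2 + 4/5y + 54/5 → 139/260y^2 - 841/130y + 54/5
  leading term y^2: subtract (-139/676)·h_4 from 139/260y^2 - 841/130y + 54/5 → -4401/676y + 4401/338
  leading term y: no divisor's leading term divides it; move -4401/676y to the remainder.
  leading term 1: no divisor's leading term divides it; move 4401/338 to the remainder.
  remainder -4401/676y + 4401/338 ≠ 0; add h_5 = -4401/676y + 4401/338 to the basis.

The other S-polynomials (S(f_2,f_3), S(f_1,h_4), S(f_2,h_4), S(f_3,h_4), S(f_1,h_5), S(f_2,h_5), S(f_3,h_5), S(h_4,h_5)) all reduce to 0 modulo the current basis, so we have a Gröbner basis.
Inter-reduce: drop elements whose leading term is divisible by another's, tail-reduce, and make monic.
Reduced Gröbner basis: {x - 1, y - 2}.
Label its elements g_1 = x - 1, g_2 = y - 2.

Reduce p = -9xy - 5x + y + 22 modulo G:
  leading term xy: subtract (-9y)·g_1 from -9xy - 5x + y + 22 → -5x - 8y + 22
  leading term x: subtract (-5)·g_1 from -5x - 8y + 22 → -8y + 17
  leading term y: subtract (-8)·g_2 from -8y + 17 → 1
  leading term 1: no divisor's leading term divides it; move 1 to the remainder.
  normal form = 1.
The normal form is nonzero, so p ∉ I. Since p minus its normal form lies in I, I + (p) = I + (r) where r = 1; decide whether this ideal is the whole ring.
Here r = 1 is a nonzero constant, hence a unit: 1 ∈ I + (p), the Gröbner basis of I + (p) is {1}, and the enlarged system has no common solution — adjoining p is inconsistent.

The remainder on division by a Gröbner basis is unique — it is the normal form.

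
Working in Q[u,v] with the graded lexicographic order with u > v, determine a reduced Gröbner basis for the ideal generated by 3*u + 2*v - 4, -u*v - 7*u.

f_1 = 3*u + 2*v - 4, LT = u.
f_2 = -u*v - 7*u, LT = u*v.

S(f_1,f_2): lcm = u*v. S = 2/3*v**2 - 7*u - 4/3*v.
  leading term v**2: no divisor's leading term divides it; move 2/3*v**2 to the remainder.
  leading term u: subtract (-7/3)·f_1 from -7*u - 4/3*v → 10/3*v - 28/3
  leading term v: no divisor's leading term divides it; move 10/3*v to the remainder.
  leading term 1: no divisor's leading term divides it; move -28/3 to the remainder.
  remainder 2/3*v**2 + 10/3*v - 28/3 ≠ 0; add g_3 = 2/3*v**2 + 10/3*v - 28/3 to the basis.

S(f_1,g_3): leading monomials are coprime, so the S-polynomial reduces to 0 (Buchberger's first criterion).
S(f_2,g_3): lcm = u*v**2. S = 2*u*v + 14*u.
  leading term u*v: subtract (2/3*v)·f_1 from 2*u*v + 14*u → -4/3*v**2 + 14*u + 8/3*v
  leading term v**2: subtract (-2)·g_3 from -4/3*v**2 + 14*u + 8/3*v → 14*u + 28/3*v - 56/3
  leading term u: subtract (14/3)·f_1 from 14*u + 28/3*v - 56/3 → 0
  remainder 0.

Every S-polynomial of the final basis reduces to 0, so we have a Gröbner basis.
Inter-reduce: drop elements whose leading term is divisible by another's, tail-reduce, and make monic.

G = {v**2 + 5*v - 14, u + 2/3*v - 4/3}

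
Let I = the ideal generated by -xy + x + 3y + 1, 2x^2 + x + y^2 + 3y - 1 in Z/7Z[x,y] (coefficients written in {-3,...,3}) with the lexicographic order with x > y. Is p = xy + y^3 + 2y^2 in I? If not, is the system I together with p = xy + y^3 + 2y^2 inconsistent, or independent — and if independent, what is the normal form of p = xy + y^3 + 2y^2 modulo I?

xy + y^3 + 2y^2 lies in I (it reduces to 0).

First compute the reduced Gröbner basis of I by Buchberger's algorithm.
f_1 = -xy + x + 3y + 1, LT = xy.
f_2 = 2x^2 + x + y^2 + 3y - 1, LT = x^2.

S(f_1,f_2): lcm = x^2y. S = -x^2 - x + 3y^3 + 2y^2 - 3y.
  leading term x^2: subtract (3)·f_2 from -x^2 - x + 3y^3 + 2y^2 - 3y → 3x + 3y^3 - y^2 + 2y + 3
  leading term x: no divisor's leading term divides it; move 3x to the remainder.
  leading term y^3: no divisor's leading term divides it; move 3y^3 to the remainder.
  leading term y^2: no divisor's leading term divides it; move -y^2 to the remainder.
  leading term y: no divisor's leading term divides it; move 2y to the remainder.
  leading term 1: no divisor's leading term divides it; move 3 to the remainder.
  remainder 3x + 3y^3 - y^2 + 2y + 3 ≠ 0; add h_3 = 3x + 3y^3 - y^2 + 2y + 3 to the basis.

S(f_1,h_3): lcm = xy. S = -x - y^4 - 2y^3 - 3y^2 + 3y - 1.
  leading term x: subtract (2)·h_3 from -x - y^4 - 2y^3 - 3y^2 + 3y - 1 → -y^4 - y^3 - y^2 - y
  leading term y^4: no divisor's leading term divides it; move -y^4 to the remainder.
  leading term y^3: no divisor's leading term divides it; move -y^3 to the remainder.
  leading term y^2: no divisor's leading term divides it; move -y^2 to the remainder.
  leading term y: no divisor's leading term divides it; move -y to the remainder.
  remainder -y^4 - y^3 - y^2 - y ≠ 0; add h_4 = -y^4 - y^3 - y^2 - y to the basis.

The other S-polynomials (S(f_2,h_3), S(f_1,h_4), S(f_2,h_4), S(h_3,h_4)) all reduce to 0 modulo the current basis, so we have a Gröbner basis.
Inter-reduce: drop elements whose leading term is divisible by another's, tail-reduce, and make monic.
Reduced Gröbner basis: {x + y^3 + 2y^2 + 3y + 1, y^4 + y^3 + y^2 + y}.
Label its elements g_1 = x + y^3 + 2y^2 + 3y + 1, g_2 = y^4 + y^3 + y^2 + y.

Reduce p = xy + y^3 + 2y^2 modulo G:
  leading term xy: subtract (y)·g_1 from xy + y^3 + 2y^2 → -y^4 - y^3 - y^2 - y
  leading term y^4: subtract (-1)·g_2 from -y^4 - y^3 - y^2 - y → 0
  normal form = 0.
Since the normal form is 0, p ∈ I.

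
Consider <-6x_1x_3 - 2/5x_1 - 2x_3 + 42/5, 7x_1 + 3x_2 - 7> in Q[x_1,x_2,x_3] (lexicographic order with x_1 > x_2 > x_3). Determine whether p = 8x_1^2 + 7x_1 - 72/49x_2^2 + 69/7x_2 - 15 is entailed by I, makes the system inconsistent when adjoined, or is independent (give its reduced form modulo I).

First compute the reduced Gröbner basis of I by Buchberger's algorithm.
f_1 = -6x_1x_3 - 2/5x_1 - 2x_3 + 42/5, LT = x_1x_3.
f_2 = 7x_1 + 3x_2 - 7, LT = x_1.

S(f_1,f_2): lcm = x_1x_3. S = 1/15x_1 - 3/7x_2x_3 + 4/3x_3 - 7/5.
  reduce S modulo (f_1, f_2):
  remainder -3/7x_2x_3 - 1/35x_2 + 4/3x_3 - 4/3 ≠ 0; add h_3 = -3/7x_2x_3 - 1/35x_2 + 4/3x_3 - 4/3 to the basis.

The other S-polynomials (S(f_1,h_3), S(f_2,h_3)) all reduce to 0 modulo the current basis, so we have a Gröbner basis.
Inter-reduce: drop elements whose leading term is divisible by another's, tail-reduce, and make monic.
Reduced Gröbner basis: {x_1 + 3/7x_2 - 1, x_2x_3 + 1/15x_2 - 28/9x_3 + 28/9}.
Label its elements g_1 = x_1 + 3/7x_2 - 1, g_2 = x_2x_3 + 1/15x_2 - 28/9x_3 + 28/9.

Reduce p = 8x_1^2 + 7x_1 - 72/49x_2^2 + 69/7x_2 - 15 modulo G:
  leading term x_1^2: subtract (8x_1)·g_1 from 8x_1^2 + 7x_1 - 72/49x_2^2 + 69/7x_2 - 15 → -24/7x_1x_2 + 15x_1 - 72/49x_2^2 + 69/7x_2 - 15
  leading term x_1x_2: subtract (-24/7x_2)·g_1 from -24/7x_1x_2 + 15x_1 - 72/49x_2^2 + 69/7x_2 - 15 → 15x_1 + 45/7x_2 - 15
  leading term x_1: subtract (15)·g_1 from 15x_1 + 45/7x_2 - 15 → 0
  normal form = 0.
Since the normal form is 0, p ∈ I.

8x_1^2 + 7x_1 - 72/49x_2^2 + 69/7x_2 - 15 lies in I (it reduces to 0).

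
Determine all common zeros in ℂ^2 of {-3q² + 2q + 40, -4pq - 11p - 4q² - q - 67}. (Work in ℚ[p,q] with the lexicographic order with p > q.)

Compute a lex Gröbner basis by Buchberger's algorithm.
f_1 = -3q² + 2q + 40, LT = q².
f_2 = -4pq - 11p - 4q² - q - 67, LT = pq.

S(f_1,f_2): lcm = pq². S = -41/12pq - 40/3p - q³ - ¼q² - 67/4q.
  leading term pq: subtract (41/48)·f_2 from -41/12pq - 40/3p - q³ - ¼q² - 67/4q → -63/16p - q³ + 19/6q² - 763/48q + 2747/48
  leading term p: no divisor's leading term divides it; move -63/16p to the remainder.
  leading term q³: subtract (⅓q)·f_1 from -q³ + 19/6q² - 763/48q + 2747/48 → 5/2q² - 1403/48q + 2747/48
  leading term q²: subtract (-⅚)·f_1 from 5/2q² - 1403/48q + 2747/48 → -441/16q + 1449/16
  leading term q: no divisor's leading term divides it; move -441/16q to the remainder.
  leading term 1: no divisor's leading term divides it; move 1449/16 to the remainder.
  remainder -63/16p - 441/16q + 1449/16 ≠ 0; add h_3 = -63/16p - 441/16q + 1449/16 to the basis.

The other S-polynomials (S(f_1,h_3), S(f_2,h_3)) all reduce to 0 modulo the current basis, so we have a Gröbner basis.
Inter-reduce: drop elements whose leading term is divisible by another's, tail-reduce, and make monic.
Reduced Gröbner basis: {p + 7q - 23, q² - ⅔q - 40/3}.

Since the basis is lex-ordered, q² - ⅔q - 40/3 is univariate in q. Its roots are {-10/3, 4}. Back-substituting each root into the other basis elements fixes the other coordinates.
  q = -10/3: the earlier basis element becomes p - 139/3 = 0, giving p = 139/3 — point (139/3, -10/3).
  q = 4: the earlier basis element becomes p + 5 = 0, giving p = -5 — point (-5, 4).
Substituting each solution back into the original system confirms all equations vanish.

{(139/3, -10/3), (-5, 4)}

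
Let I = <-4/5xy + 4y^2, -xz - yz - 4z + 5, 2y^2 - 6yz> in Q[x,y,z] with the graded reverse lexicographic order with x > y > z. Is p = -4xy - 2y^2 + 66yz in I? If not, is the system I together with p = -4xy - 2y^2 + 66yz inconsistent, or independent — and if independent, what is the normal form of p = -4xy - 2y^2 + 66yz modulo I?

First compute the reduced Gröbner basis of I by Buchberger's algorithm.
f_1 = -4/5xy + 4y^2, LT = xy.
f_2 = -xz - yz - 4z + 5, LT = xz.
f_3 = 2y^2 - 6yz, LT = y^2.

S(f_1,f_2): lcm = xyz. S = -6y^2z - 4yz + 5y.
  leading term y^2z: subtract (-3z)·f_3 from -6y^2z - 4yz + 5y → -18yz^2 - 4yz + 5y
  leading term yz^2: no divisor's leading term divides it; move -18yz^2 to the remainder.
  leading term yz: no divisor's leading term divides it; move -4yz to the remainder.
  leading term y: no divisor's leading term divides it; move 5y to the remainder.
  remainder -18yz^2 - 4yz + 5y ≠ 0; add h_4 = -18yz^2 - 4yz + 5y to the basis.

S(f_1,f_3): lcm = xy^2. S = -5y^3 + 3xyz.
  leading term y^3: subtract (-5/2y)·f_3 from -5y^3 + 3xyz → 3xyz - 15y^2z
  leading term xyz: subtract (-15/4z)·f_1 from 3xyz - 15y^2z → 0
  remainder 0.

S(f_2,f_3): leading monomials are coprime, so the S-polynomial reduces to 0 (Buchberger's first criterion).
S(f_1,h_4): lcm = xyz^2. S = -5y^2z^2 - 2/9xyz + 5/18xy.
  leading term y^2z^2: subtract (-5/2z^2)·f_3 from -5y^2z^2 - 2/9xyz + 5/18xy → -15yz^3 - 2/9xyz + 5/18xy
  leading term yz^3: subtract (5/6z)·h_4 from -15yz^3 - 2/9xyz + 5/18xy → -2/9xyz + 10/3yz^2 + 5/18xy - 25/6yz
  leading term xyz: subtract (5/18z)·f_1 from -2/9xyz + 10/3yz^2 + 5/18xy - 25/6yz → -10/9y^2z + 10/3yz^2 + 5/18xy - 25/6yz
  leading term y^2z: subtract (-5/9z)·f_3 from -10/9y^2z + 10/3yz^2 + 5/18xy - 25/6yz → 5/18xy - 25/6yz
  leading term xy: subtract (-25/72)·f_1 from 5/18xy - 25/6yz → 25/18y^2 - 25/6yz
  leading term y^2: subtract (25/36)·f_3 from 25/18y^2 - 25/6yz → 0
  remainder 0.

S(f_2,h_4): lcm = xyz^2. S = y^2z^2 - 2/9xyz + 4yz^2 + 5/18xy - 5yz.
  leading term y^2z^2: subtract (1/2z^2)·f_3 from y^2z^2 - 2/9xyz + 4yz^2 + 5/18xy - 5yz → 3yz^3 - 2/9xyz + 4yz^2 + 5/18xy - 5yz
  leading term yz^3: subtract (-1/6z)·h_4 from 3yz^3 - 2/9xyz + 4yz^2 + 5/18xy - 5yz → -2/9xyz + 10/3yz^2 + 5/18xy - 25/6yz
  leading term xyz: subtract (5/18z)·f_1 from -2/9xyz + 10/3yz^2 + 5/18xy - 25/6yz → -10/9y^2z + 10/3yz^2 + 5/18xy - 25/6yz
  leading term y^2z: subtract (-5/9z)·f_3 from -10/9y^2z + 10/3yz^2 + 5/18xy - 25/6yz → 5/18xy - 25/6yz
  leading term xy: subtract (-25/72)·f_1 from 5/18xy - 25/6yz → 25/18y^2 - 25/6yz
  leading term y^2: subtract (25/36)·f_3 from 25/18y^2 - 25/6yz → 0
  remainder 0.

S(f_3,h_4): lcm = y^2z^2. S = -3yz^3 - 2/9y^2z + 5/18y^2.
  leading term yz^3: subtract (1/6z)·h_4 from -3yz^3 - 2/9y^2z + 5/18y^2 → -2/9y^2z + 2/3yz^2 + 5/18y^2 - 5/6yz
  leading term y^2z: subtract (-1/9z)·f_3 from -2/9y^2z + 2/3yz^2 + 5/18y^2 - 5/6yz → 5/18y^2 - 5/6yz
  leading term y^2: subtract (5/36)·f_3 from 5/18y^2 - 5/6yz → 0
  remainder 0.

Every S-polynomial of the final basis reduces to 0, so we have a Gröbner basis.
Inter-reduce: drop elements whose leading term is divisible by another's, tail-reduce, and make monic.
Reduced Gröbner basis: {yz^2 + 2/9yz - 5/18y, xy - 15yz, y^2 - 3yz, xz + yz + 4z - 5}.
Label its elements g_1 = yz^2 + 2/9yz - 5/18y, g_2 = xy - 15yz, g_3 = y^2 - 3yz, g_4 = xz + yz + 4z - 5.

Reduce p = -4xy - 2y^2 + 66yz modulo G:
  leading term xy: subtract (-4)·g_2 from -4xy - 2y^2 + 66yz → -2y^2 + 6yz
  leading term y^2: subtract (-2)·g_3 from -2y^2 + 6yz → 0
  normal form = 0.
Since the normal form is 0, p ∈ I.

-4xy - 2y^2 + 66yz lies in I (it reduces to 0).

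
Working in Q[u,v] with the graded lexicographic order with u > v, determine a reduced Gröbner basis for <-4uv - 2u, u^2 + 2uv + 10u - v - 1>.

f_1 = -4uv - 2u, LT = uv.
f_2 = u^2 + 2uv + 10u - v - 1, LT = u^2.

S(f_1,f_2): lcm = u^2v. S = -2uv^2 + 1/2u^2 - 10uv + v^2 + v.
  leading term uv^2: subtract (1/2v)·f_1 from -2uv^2 + 1/2u^2 - 10uv + v^2 + v → 1/2u^2 - 9uv + v^2 + v
  leading term u^2: subtract (1/2)·f_2 from 1/2u^2 - 9uv + v^2 + v → -10uv + v^2 - 5u + 3/2v + 1/2
  leading term uv: subtract (5/2)·f_1 from -10uv + v^2 - 5u + 3/2v + 1/2 → v^2 + 3/2v + 1/2
  leading term v^2: no divisor's leading term divides it; move v^2 to the remainder.
  leading term v: no divisor's leading term divides it; move 3/2v to the remainder.
  leading term 1: no divisor's leading term divides it; move 1/2 to the remainder.
  remainder v^2 + 3/2v + 1/2 ≠ 0; add g_3 = v^2 + 3/2v + 1/2 to the basis.

S(f_1,g_3): lcm = uv^2. S = -uv - 1/2u.
  leading term uv: subtract (1/4)·f_1 from -uv - 1/2u → 0
  remainder 0.

S(f_2,g_3): leading monomials are coprime, so the S-polynomial reduces to 0 (Buchberger's first criterion).
Every S-polynomial of the final basis reduces to 0, so we have a Gröbner basis.

G = {u^2 + 9u - v - 1, uv + 1/2u, v^2 + 3/2v + 1/2}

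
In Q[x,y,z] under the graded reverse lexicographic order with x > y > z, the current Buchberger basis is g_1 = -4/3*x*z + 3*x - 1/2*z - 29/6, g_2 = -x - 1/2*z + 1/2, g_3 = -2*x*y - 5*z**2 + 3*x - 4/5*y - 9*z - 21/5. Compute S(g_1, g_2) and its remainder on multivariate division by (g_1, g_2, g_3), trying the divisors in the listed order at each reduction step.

S(g_1, g_2) = -1/2*z**2 - 9/4*x + 7/8*z + 29/8; remainder on division = -1/2*z**2 + 2*z + 5/2.

lcm(LM(g_1), LM(g_2)) = x*z.
S = (lcm/LT(g_1))·g_1 − (lcm/LT(g_2))·g_2 = -1/2*z**2 - 9/4*x + 7/8*z + 29/8.
Reduce S modulo (g_1, g_2, g_3) in that order:
  leading term z**2: no divisor's leading term divides it; move -1/2*z**2 to the remainder.
  leading term x: subtract (9/4)·g_2 from -9/4*x + 7/8*z + 29/8 → 2*z + 5/2
  leading term z: no divisor's leading term divides it; move 2*z to the remainder.
  leading term 1: no divisor's leading term divides it; move 5/2 to the remainder.
The remainder -1/2*z**2 + 2*z + 5/2 is nonzero, so it would be added as the next basis element.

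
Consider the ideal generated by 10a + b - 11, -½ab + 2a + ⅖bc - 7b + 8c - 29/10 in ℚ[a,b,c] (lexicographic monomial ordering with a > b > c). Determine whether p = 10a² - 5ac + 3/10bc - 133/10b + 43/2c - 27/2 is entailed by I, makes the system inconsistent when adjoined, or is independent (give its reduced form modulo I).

First compute the reduced Gröbner basis of I by Buchberger's algorithm.
f_1 = 10a + b - 11, LT = a.
f_2 = -½ab + 2a + ⅖bc - 7b + 8c - 29/10, LT = ab.

S(f_1,f_2): lcm = ab. S = 4a + 1/10b² + ⅘bc - 151/10b + 16c - 29/5.
  leading term a: subtract (⅖)·f_1 from 4a + 1/10b² + ⅘bc - 151/10b + 16c - 29/5 → 1/10b² + ⅘bc - 31/2b + 16c - 7/5
  leading term b²: no divisor's leading term divides it; move 1/10b² to the remainder.
  leading term bc: no divisor's leading term divides it; move ⅘bc to the remainder.
  leading term b: no divisor's leading term divides it; move -31/2b to the remainder.
  leading term c: no divisor's leading term divides it; move 16c to the remainder.
  leading term 1: no divisor's leading term divides it; move -7/5 to the remainder.
  remainder 1/10b² + ⅘bc - 31/2b + 16c - 7/5 ≠ 0; add h_3 = 1/10b² + ⅘bc - 31/2b + 16c - 7/5 to the basis.

S(f_1,h_3): leading monomials are coprime, so the S-polynomial reduces to 0 (Buchberger's first criterion).
S(f_2,h_3): lcm = ab². S = -8abc + 151ab - 160ac + 14a - ⅘b²c + 14b² - 16bc + 29/5b.
  leading term abc: subtract (-⅘bc)·f_1 from -8abc + 151ab - 160ac + 14a - ⅘b²c + 14b² - 16bc + 29/5b → 151ab - 160ac + 14a + 14b² - 124/5bc + 29/5b
  leading term ab: subtract (151/10b)·f_1 from 151ab - 160ac + 14a + 14b² - 124/5bc + 29/5b → -160ac + 14a - 11/10b² - 124/5bc + 1719/10b
  leading term ac: subtract (-16c)·f_1 from -160ac + 14a - 11/10b² - 124/5bc + 1719/10b → 14a - 11/10b² - 44/5bc + 1719/10b - 176c
  leading term a: subtract (7/5)·f_1 from 14a - 11/10b² - 44/5bc + 1719/10b - 176c → -11/10b² - 44/5bc + 341/2b - 176c + 77/5
  leading term b²: subtract (-11)·h_3 from -11/10b² - 44/5bc + 341/2b - 176c + 77/5 → 0
  remainder 0.

Every S-polynomial of the final basis reduces to 0, so we have a Gröbner basis.
Inter-reduce: drop elements whose leading term is divisible by another's, tail-reduce, and make monic.
Reduced Gröbner basis: {a + 1/10b - 11/10, b² + 8bc - 155b + 160c - 14}.
Label its elements g_1 = a + 1/10b - 11/10, g_2 = b² + 8bc - 155b + 160c - 14.

Reduce p = 10a² - 5ac + 3/10bc - 133/10b + 43/2c - 27/2 modulo G:
  leading term a²: subtract (10a)·g_1 from 10a² - 5ac + 3/10bc - 133/10b + 43/2c - 27/2 → -ab - 5ac + 11a + 3/10bc - 133/10b + 43/2c - 27/2
  leading term ab: subtract (-b)·g_1 from -ab - 5ac + 11a + 3/10bc - 133/10b + 43/2c - 27/2 → -5ac + 11a + 1/10b² + 3/10bc - 72/5b + 43/2c - 27/2
  leading term ac: subtract (-5c)·g_1 from -5ac + 11a + 1/10b² + 3/10bc - 72/5b + 43/2c - 27/2 → 11a + 1/10b² + ⅘bc - 72/5b + 16c - 27/2
  leading term a: subtract (11)·g_1 from 11a + 1/10b² + ⅘bc - 72/5b + 16c - 27/2 → 1/10b² + ⅘bc - 31/2b + 16c - 7/5
  leading term b²: subtract (1/10)·g_2 from 1/10b² + ⅘bc - 31/2b + 16c - 7/5 → 0
  normal form = 0.
Since the normal form is 0, p ∈ I.

10a² - 5ac + 3/10bc - 133/10b + 43/2c - 27/2 lies in I (it reduces to 0).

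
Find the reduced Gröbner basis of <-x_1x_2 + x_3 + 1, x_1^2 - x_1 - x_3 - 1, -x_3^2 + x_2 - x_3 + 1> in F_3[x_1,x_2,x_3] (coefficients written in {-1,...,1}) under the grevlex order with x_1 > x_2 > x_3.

G = {x_1^2 - x_1 - x_3 - 1, x_1x_2 - x_3 - 1, x_2^2 - x_1 - x_2 - x_3, x_1x_3 - x_2x_3 + x_1 - x_2 - x_3 - 1, x_3^2 - x_2 + x_3 - 1}

f_1 = -x_1x_2 + x_3 + 1, LT = x_1x_2.
f_2 = x_1^2 - x_1 - x_3 - 1, LT = x_1^2.
f_3 = -x_3^2 + x_2 - x_3 + 1, LT = x_3^2.

S(f_1,f_2): lcm = x_1^2x_2. S = x_1x_2 - x_1x_3 + x_2x_3 - x_1 + x_2.
  leading term x_1x_2: subtract (-1)·f_1 from x_1x_2 - x_1x_3 + x_2x_3 - x_1 + x_2 → -x_1x_3 + x_2x_3 - x_1 + x_2 + x_3 + 1
  leading term x_1x_3: no divisor's leading term divides it; move -x_1x_3 to the remainder.
  leading term x_2x_3: no divisor's leading term divides it; move x_2x_3 to the remainder.
  leading term x_1: no divisor's leading term divides it; move -x_1 to the remainder.
  leading term x_2: no divisor's leading term divides it; move x_2 to the remainder.
  leading term x_3: no divisor's leading term divides it; move x_3 to the remainder.
  leading term 1: no divisor's leading term divides it; move 1 to the remainder.
  remainder -x_1x_3 + x_2x_3 - x_1 + x_2 + x_3 + 1 ≠ 0; add g_4 = -x_1x_3 + x_2x_3 - x_1 + x_2 + x_3 + 1 to the basis.

S(f_1,g_4): lcm = x_1x_2x_3. S = x_2^2x_3 - x_1x_2 + x_2^2 + x_2x_3 - x_3^2 + x_2 - x_3.
  leading term x_2^2x_3: no divisor's leading term divides it; move x_2^2x_3 to the remainder.
  leading term x_1x_2: subtract (1)·f_1 from -x_1x_2 + x_2^2 + x_2x_3 - x_3^2 + x_2 - x_3 → x_2^2 + x_2x_3 - x_3^2 + x_2 + x_3 - 1
  leading term x_2^2: no divisor's leading term divides it; move x_2^2 to the remainder.
  leading term x_2x_3: no divisor's leading term divides it; move x_2x_3 to the remainder.
  leading term x_3^2: subtract (1)·f_3 from -x_3^2 + x_2 + x_3 - 1 → -x_3 + 1
  leading term x_3: no divisor's leading term divides it; move -x_3 to the remainder.
  leading term 1: no divisor's leading term divides it; move 1 to the remainder.
  remainder x_2^2x_3 + x_2^2 + x_2x_3 - x_3 + 1 ≠ 0; add g_5 = x_2^2x_3 + x_2^2 + x_2x_3 - x_3 + 1 to the basis.

S(f_3,g_4): lcm = x_1x_3^2. S = x_2x_3^2 - x_1x_2 + x_2x_3 + x_3^2 - x_1 + x_3.
  leading term x_2x_3^2: subtract (-x_2)·f_3 from x_2x_3^2 - x_1x_2 + x_2x_3 + x_3^2 - x_1 + x_3 → -x_1x_2 + x_2^2 + x_3^2 - x_1 + x_2 + x_3
  leading term x_1x_2: subtract (1)·f_1 from -x_1x_2 + x_2^2 + x_3^2 - x_1 + x_2 + x_3 → x_2^2 + x_3^2 - x_1 + x_2 - 1
  leading term x_2^2: no divisor's leading term divides it; move x_2^2 to the remainder.
  leading term x_3^2: subtract (-1)·f_3 from x_3^2 - x_1 + x_2 - 1 → -x_1 - x_2 - x_3
  leading term x_1: no divisor's leading term divides it; move -x_1 to the remainder.
  leading term x_2: no divisor's leading term divides it; move -x_2 to the remainder.
  leading term x_3: no divisor's leading term divides it; move -x_3 to the remainder.
  remainder x_2^2 - x_1 - x_2 - x_3 ≠ 0; add g_6 = x_2^2 - x_1 - x_2 - x_3 to the basis.

The other S-polynomials (S(f_1,f_3), S(f_2,f_3), S(f_2,g_4), S(f_1,g_5), S(f_2,g_5), S(f_3,g_5), S(g_4,g_5), S(f_1,g_6), S(f_2,g_6), S(f_3,g_6), S(g_4,g_6), S(g_5,g_6)) all reduce to 0 modulo the current basis, so we have a Gröbner basis.
Inter-reduce: drop elements whose leading term is divisible by another's, tail-reduce, and make monic.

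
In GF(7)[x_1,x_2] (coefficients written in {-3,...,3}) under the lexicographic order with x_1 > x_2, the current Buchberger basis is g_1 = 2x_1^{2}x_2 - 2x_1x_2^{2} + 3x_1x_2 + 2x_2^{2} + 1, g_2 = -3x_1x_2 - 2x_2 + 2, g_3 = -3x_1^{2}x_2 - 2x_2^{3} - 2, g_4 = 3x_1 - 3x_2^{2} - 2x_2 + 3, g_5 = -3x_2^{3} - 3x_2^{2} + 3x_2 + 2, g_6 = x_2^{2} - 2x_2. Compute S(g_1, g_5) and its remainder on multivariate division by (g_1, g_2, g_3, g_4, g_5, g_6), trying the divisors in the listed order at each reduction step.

lcm(LM(g_1), LM(g_5)) = x_1^{2}x_2^{3}.
S = (lcm/LT(g_1))·g_1 − (lcm/LT(g_5))·g_5 = -x_1^{2}x_2^{2} + x_1^{2}x_2 + 3x_1^{2} - x_1x_2^{4} - 2x_1x_2^{3} + x_2^{4} - 3x_2^{2}.
Reduce S modulo (g_1, g_2, g_3, g_4, g_5, g_6) in that order:
  leading term x_1^{2}x_2^{2}: subtract (3x_2)·g_1 from -x_1^{2}x_2^{2} + x_1^{2}x_2 + 3x_1^{2} - x_1x_2^{4} - 2x_1x_2^{3} + x_2^{4} - 3x_2^{2} → x_1^{2}x_2 + 3x_1^{2} - x_1x_2^{4} - 3x_1x_2^{3} - 2x_1x_2^{2} + x_2^{4} + x_2^{3} - 3x_2^{2} - 3x_2
  leading term x_1^{2}x_2: subtract (-3)·g_1 from x_1^{2}x_2 + 3x_1^{2} - x_1x_2^{4} - 3x_1x_2^{3} - 2x_1x_2^{2} + x_2^{4} + x_2^{3} - 3x_2^{2} - 3x_2 → 3x_1^{2} - x_1x_2^{4} - 3x_1x_2^{3} - x_1x_2^{2} + 2x_1x_2 + x_2^{4} + x_2^{3} + 3x_2^{2} - 3x_2 + 3
  leading term x_1^{2}: subtract (x_1)·g_4 from 3x_1^{2} - x_1x_2^{4} - 3x_1x_2^{3} - x_1x_2^{2} + 2x_1x_2 + x_2^{4} + x_2^{3} + 3x_2^{2} - 3x_2 + 3 → -x_1x_2^{4} - 3x_1x_2^{3} + 2x_1x_2^{2} - 3x_1x_2 - 3x_1 + x_2^{4} + x_2^{3} + 3x_2^{2} - 3x_2 + 3
  leading term x_1x_2^{4}: subtract (-2x_2^{3})·g_2 from -x_1x_2^{4} - 3x_1x_2^{3} + 2x_1x_2^{2} - 3x_1x_2 - 3x_1 + x_2^{4} + x_2^{3} + 3x_2^{2} - 3x_2 + 3 → -3x_1x_2^{3} + 2x_1x_2^{2} - 3x_1x_2 - 3x_1 - 3x_2^{4} - 2x_2^{3} + 3x_2^{2} - 3x_2 + 3
  leading term x_1x_2^{3}: subtract (x_2^{2})·g_2 from -3x_1x_2^{3} + 2x_1x_2^{2} - 3x_1x_2 - 3x_1 - 3x_2^{4} - 2x_2^{3} + 3x_2^{2} - 3x_2 + 3 → 2x_1x_2^{2} - 3x_1x_2 - 3x_1 - 3x_2^{4} + x_2^{2} - 3x_2 + 3
  leading term x_1x_2^{2}: subtract (-3x_2)·g_2 from 2x_1x_2^{2} - 3x_1x_2 - 3x_1 - 3x_2^{4} + x_2^{2} - 3x_2 + 3 → -3x_1x_2 - 3x_1 - 3x_2^{4} + 2x_2^{2} + 3x_2 + 3
  leading term x_1x_2: subtract (1)·g_2 from -3x_1x_2 - 3x_1 - 3x_2^{4} + 2x_2^{2} + 3x_2 + 3 → -3x_1 - 3x_2^{4} + 2x_2^{2} - 2x_2 + 1
  leading term x_1: subtract (-1)·g_4 from -3x_1 - 3x_2^{4} + 2x_2^{2} - 2x_2 + 1 → -3x_2^{4} - x_2^{2} + 3x_2 - 3
  leading term x_2^{4}: subtract (x_2)·g_5 from -3x_2^{4} - x_2^{2} + 3x_2 - 3 → 3x_2^{3} + 3x_2^{2} + x_2 - 3
  leading term x_2^{3}: subtract (-1)·g_5 from 3x_2^{3} + 3x_2^{2} + x_2 - 3 → -3x_2 - 1
  leading term x_2: no divisor's leading term divides it; move -3x_2 to the remainder.
  leading term 1: no divisor's leading term divides it; move -1 to the remainder.
The remainder -3x_2 - 1 is nonzero, so it would be added as the next basis element.
This is the inner loop of Buchberger's algorithm — each nonzero remainder becomes a new basis element.

S(g_1, g_5) = -x_1^{2}x_2^{2} + x_1^{2}x_2 + 3x_1^{2} - x_1x_2^{4} - 2x_1x_2^{3} + x_2^{4} - 3x_2^{2}; remainder on division = -3x_2 - 1.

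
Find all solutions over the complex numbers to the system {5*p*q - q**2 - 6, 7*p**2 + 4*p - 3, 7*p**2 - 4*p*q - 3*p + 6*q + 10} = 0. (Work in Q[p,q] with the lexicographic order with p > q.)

Compute a lex Gröbner basis by Buchberger's algorithm.
f_1 = 5*p*q - q**2 - 6, LT = p*q.
f_2 = 7*p**2 + 4*p - 3, LT = p**2.
f_3 = 7*p**2 - 4*p*q - 3*p + 6*q + 10, LT = p**2.

S(f_1,f_2): lcm = p**2*q. S = -1/5*p*q**2 - 4/7*p*q - 6/5*p + 3/7*q.
  leading term p*q**2: subtract (-1/25*q)·f_1 from -1/5*p*q**2 - 4/7*p*q - 6/5*p + 3/7*q → -4/7*p*q - 6/5*p - 1/25*q**3 + 33/175*q
  leading term p*q: subtract (-4/35)·f_1 from -4/7*p*q - 6/5*p - 1/25*q**3 + 33/175*q → -6/5*p - 1/25*q**3 - 4/35*q**2 + 33/175*q - 24/35
  leading term p: no divisor's leading term divides it; move -6/5*p to the remainder.
  leading term q**3: no divisor's leading term divides it; move -1/25*q**3 to the remainder.
  leading term q**2: no divisor's leading term divides it; move -4/35*q**2 to the remainder.
  leading term q: no divisor's leading term divides it; move 33/175*q to the remainder.
  leading term 1: no divisor's leading term divides it; move -24/35 to the remainder.
  remainder -6/5*p - 1/25*q**3 - 4/35*q**2 + 33/175*q - 24/35 ≠ 0; add h_4 = -6/5*p - 1/25*q**3 - 4/35*q**2 + 33/175*q - 24/35 to the basis.

S(f_1,f_3): lcm = p**2*q. S = 13/35*p*q**2 + 3/7*p*q - 6/5*p - 6/7*q**2 - 10/7*q.
  leading term p*q**2: subtract (13/175*q)·f_1 from 13/35*p*q**2 + 3/7*p*q - 6/5*p - 6/7*q**2 - 10/7*q → 3/7*p*q - 6/5*p + 13/175*q**3 - 6/7*q**2 - 172/175*q
  leading term p*q: subtract (3/35)·f_1 from 3/7*p*q - 6/5*p + 13/175*q**3 - 6/7*q**2 - 172/175*q → -6/5*p + 13/175*q**3 - 27/35*q**2 - 172/175*q + 18/35
  leading term p: subtract (1)·h_4 from -6/5*p + 13/175*q**3 - 27/35*q**2 - 172/175*q + 18/35 → 4/35*q**3 - 23/35*q**2 - 41/35*q + 6/5
  leading term q**3: no divisor's leading term divides it; move 4/35*q**3 to the remainder.
  leading term q**2: no divisor's leading term divides it; move -23/35*q**2 to the remainder.
  leading term q: no divisor's leading term divides it; move -41/35*q to the remainder.
  leading term 1: no divisor's leading term divides it; move 6/5 to the remainder.
  remainder 4/35*q**3 - 23/35*q**2 - 41/35*q + 6/5 ≠ 0; add h_5 = 4/35*q**3 - 23/35*q**2 - 41/35*q + 6/5 to the basis.

S(f_2,f_3): lcm = p**2. S = 4/7*p*q + p - 6/7*q - 13/7.
  leading term p*q: subtract (4/35)·f_1 from 4/7*p*q + p - 6/7*q - 13/7 → p + 4/35*q**2 - 6/7*q - 41/35
  leading term p: subtract (-5/6)·h_4 from p + 4/35*q**2 - 6/7*q - 41/35 → -1/30*q**3 + 2/105*q**2 - 7/10*q - 61/35
  leading term q**3: subtract (-7/24)·h_5 from -1/30*q**3 + 2/105*q**2 - 7/10*q - 61/35 → -29/168*q**2 - 25/24*q - 39/28
  leading term q**2: no divisor's leading term divides it; move -29/168*q**2 to the remainder.
  leading term q: no divisor's leading term divides it; move -25/24*q to the remainder.
  leading term 1: no divisor's leading term divides it; move -39/28 to the remainder.
  remainder -29/168*q**2 - 25/24*q - 39/28 ≠ 0; add h_6 = -29/168*q**2 - 25/24*q - 39/28 to the basis.

S(f_1,h_4): lcm = p*q. S = -1/30*q**4 - 2/21*q**3 - 3/70*q**2 - 4/7*q - 6/5.
  leading term q**4: subtract (-7/24*q)·h_5 from -1/30*q**4 - 2/21*q**3 - 3/70*q**2 - 4/7*q - 6/5 → -241/840*q**3 - 323/840*q**2 - 31/140*q - 6/5
  leading term q**3: subtract (-241/96)·h_5 from -241/840*q**3 - 323/840*q**2 - 31/140*q - 6/5 → -1367/672*q**2 - 2125/672*q + 29/16
  leading term q**2: subtract (1367/116)·h_6 from -1367/672*q**2 - 2125/672*q + 29/16 → 1850/203*q + 3700/203
  leading term q: no divisor's leading term divides it; move 1850/203*q to the remainder.
  leading term 1: no divisor's leading term divides it; move 3700/203 to the remainder.
  remainder 1850/203*q + 3700/203 ≠ 0; add h_7 = 1850/203*q + 3700/203 to the basis.

The other S-polynomials (S(f_2,h_4), S(f_3,h_4), S(f_1,h_5), S(f_2,h_5), S(f_3,h_5), S(h_4,h_5), S(f_1,h_6), S(f_2,h_6), S(f_3,h_6), S(h_4,h_6), S(h_5,h_6), S(f_1,h_7), S(f_2,h_7), S(f_3,h_7), S(h_4,h_7), S(h_5,h_7), S(h_6,h_7)) all reduce to 0 modulo the current basis, so we have a Gröbner basis.
Inter-reduce: drop elements whose leading term is divisible by another's, tail-reduce, and make monic.
Reduced Gröbner basis: {p + 1, q + 2}.

From the last basis element, q + 2 = 0, so q takes values in {-2}. Each choice, substituted upward through the basis, yields the corresponding point(s) of the solution set.
  q = -2: the earlier basis element becomes p + 1 = 0, giving p = -1 — point (-1, -2).

{(-1, -2)}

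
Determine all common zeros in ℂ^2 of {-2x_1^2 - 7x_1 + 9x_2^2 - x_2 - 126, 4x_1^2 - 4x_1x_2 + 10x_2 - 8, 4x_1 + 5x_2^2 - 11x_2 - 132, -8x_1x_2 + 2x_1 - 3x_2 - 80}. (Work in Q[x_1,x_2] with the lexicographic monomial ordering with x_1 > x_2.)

Compute a lex Gröbner basis by Buchberger's algorithm.
f_1 = -2x_1^2 - 7x_1 + 9x_2^2 - x_2 - 126, LT = x_1^2.
f_2 = 4x_1^2 - 4x_1x_2 + 10x_2 - 8, LT = x_1^2.
f_3 = 4x_1 + 5x_2^2 - 11x_2 - 132, LT = x_1.
f_4 = -8x_1x_2 + 2x_1 - 3x_2 - 80, LT = x_1x_2.

S(f_1,f_2): lcm = x_1^2. S = x_1x_2 + 7/2x_1 - 9/2x_2^2 - 2x_2 + 65.
  reduce S modulo (f_1, f_2, f_3, f_4):
  remainder -5/4x_2^3 - 49/8x_2^2 + 325/8x_2 + 361/2 ≠ 0; add h_5 = -5/4x_2^3 - 49/8x_2^2 + 325/8x_2 + 361/2 to the basis.

S(f_1,f_3): lcm = x_1^2. S = -5/4x_1x_2^2 + 11/4x_1x_2 + 73/2x_1 - 9/2x_2^2 + 1/2x_2 + 63.
  reduce S modulo (f_1, f_2, f_3, f_4, h_5):
  remainder 2443/64x_2^2 - 3521/64x_2 - 13293/16 ≠ 0; add h_6 = 2443/64x_2^2 - 3521/64x_2 - 13293/16 to the basis.

S(f_1,f_4): lcm = x_1^2x_2. S = 1/4x_1^2 + 25/8x_1x_2 - 10x_1 - 9/2x_2^3 + 1/2x_2^2 + 63x_2.
  reduce S modulo (f_1, f_2, f_3, f_4, h_5, h_6):
  remainder -75773/1745x_2 - 303092/1745 ≠ 0; add h_7 = -75773/1745x_2 - 303092/1745 to the basis.

The other S-polynomials (S(f_2,f_3), S(f_2,f_4), S(f_3,f_4), S(f_1,h_5), S(f_2,h_5), S(f_3,h_5), S(f_4,h_5), S(f_1,h_6), S(f_2,h_6), S(f_3,h_6), S(f_4,h_6), S(h_5,h_6), S(f_1,h_7), S(f_2,h_7), S(f_3,h_7), S(f_4,h_7), S(h_5,h_7), S(h_6,h_7)) all reduce to 0 modulo the current basis, so we have a Gröbner basis.
Inter-reduce: drop elements whose leading term is divisible by another's, tail-reduce, and make monic.
Reduced Gröbner basis: {x_1 - 2, x_2 + 4}.

A lex Gröbner basis eliminates variables successively. Here x_2 + 4 depends only on x_2, with roots {-4}; lifting each root through the earlier basis elements recovers the full solutions.
  x_2 = -4: the earlier basis element becomes x_1 - 2 = 0, giving x_1 = 2 — point (2, -4).

{(2, -4)}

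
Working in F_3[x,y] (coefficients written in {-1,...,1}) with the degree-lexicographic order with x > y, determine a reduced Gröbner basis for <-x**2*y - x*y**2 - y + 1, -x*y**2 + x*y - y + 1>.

G = {x**2 + x, x*y - x + y - 1, y**2 + y + 1}

f_1 = -x**2*y - x*y**2 - y + 1, LT = x**2*y.
f_2 = -x*y**2 + x*y - y + 1, LT = x*y**2.

S(f_1,f_2): lcm = x**2*y**2. S = x*y**3 + x**2*y - x*y + y**2 + x - y.
  leading term x*y**3: subtract (-y)·f_2 from x*y**3 + x**2*y - x*y + y**2 + x - y → x**2*y + x*y**2 - x*y + x
  leading term x**2*y: subtract (-1)·f_1 from x**2*y + x*y**2 - x*y + x → -x*y + x - y + 1
  leading term x*y: no divisor's leading term divides it; move -x*y to the remainder.
  leading term x: no divisor's leading term divides it; move x to the remainder.
  leading term y: no divisor's leading term divides it; move -y to the remainder.
  leading term 1: no divisor's leading term divides it; move 1 to the remainder.
  remainder -x*y + x - y + 1 ≠ 0; add g_3 = -x*y + x - y + 1 to the basis.

S(f_1,g_3): lcm = x**2*y. S = x*y**2 + x**2 - x*y + x + y - 1.
  leading term x*y**2: subtract (-1)·f_2 from x*y**2 + x**2 - x*y + x + y - 1 → x**2 + x
  leading term x**2: no divisor's leading term divides it; move x**2 to the remainder.
  leading term x: no divisor's leading term divides it; move x to the remainder.
  remainder x**2 + x ≠ 0; add g_4 = x**2 + x to the basis.

S(f_2,g_3): lcm = x*y**2. S = -y**2 - y - 1.
  leading term y**2: no divisor's leading term divides it; move -y**2 to the remainder.
  leading term y: no divisor's leading term divides it; move -y to the remainder.
  leading term 1: no divisor's leading term divides it; move -1 to the remainder.
  remainder -y**2 - y - 1 ≠ 0; add g_5 = -y**2 - y - 1 to the basis.

S(f_1,g_4): lcm = x**2*y. S = x*y**2 - x*y + y - 1.
  leading term x*y**2: subtract (-1)·f_2 from x*y**2 - x*y + y - 1 → 0
  remainder 0.

S(f_2,g_4): lcm = x**2*y**2. S = -x**2*y - x*y**2 + x*y - x.
  leading term x**2*y: subtract (1)·f_1 from -x**2*y - x*y**2 + x*y - x → x*y - x + y - 1
  leading term x*y: subtract (-1)·g_3 from x*y - x + y - 1 → 0
  remainder 0.

S(g_3,g_4): lcm = x**2*y. S = -x**2 - x.
  leading term x**2: subtract (-1)·g_4 from -x**2 - x → 0
  remainder 0.

S(f_1,g_5): lcm = x**2*y**2. S = x*y**3 - x**2*y - x**2 + y**2 - y.
  leading term x*y**3: subtract (-y)·f_2 from x*y**3 - x**2*y - x**2 + y**2 - y → -x**2*y + x*y**2 - x**2
  leading term x**2*y: subtract (1)·f_1 from -x**2*y + x*y**2 - x**2 → -x*y**2 - x**2 + y - 1
  leading term x*y**2: subtract (1)·f_2 from -x*y**2 - x**2 + y - 1 → -x**2 - x*y - y + 1
  leading term x**2: subtract (-1)·g_4 from -x**2 - x*y - y + 1 → -x*y + x - y + 1
  leading term x*y: subtract (1)·g_3 from -x*y + x - y + 1 → 0
  remainder 0.

S(f_2,g_5): lcm = x*y**2. S = x*y - x + y - 1.
  leading term x*y: subtract (-1)·g_3 from x*y - x + y - 1 → 0
  remainder 0.

S(g_3,g_5): lcm = x*y**2. S = x*y + y**2 - x - y.
  leading term x*y: subtract (-1)·g_3 from x*y + y**2 - x - y → y**2 + y + 1
  leading term y**2: subtract (-1)·g_5 from y**2 + y + 1 → 0
  remainder 0.

S(g_4,g_5): leading monomials are coprime, so the S-polynomial reduces to 0 (Buchberger's first criterion).
Every S-polynomial of the final basis reduces to 0, so we have a Gröbner basis.
Inter-reduce: drop elements whose leading term is divisible by another's, tail-reduce, and make monic.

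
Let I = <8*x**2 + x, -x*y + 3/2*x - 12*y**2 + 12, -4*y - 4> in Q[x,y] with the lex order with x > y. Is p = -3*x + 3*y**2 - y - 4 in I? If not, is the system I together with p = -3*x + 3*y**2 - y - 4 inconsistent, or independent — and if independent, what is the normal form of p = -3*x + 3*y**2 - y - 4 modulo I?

First compute the reduced Gröbner basis of I by Buchberger's algorithm.
f_1 = 8*x**2 + x, LT = x**2.
f_2 = -x*y + 3/2*x - 12*y**2 + 12, LT = x*y.
f_3 = -4*y - 4, LT = y.

S(f_1,f_2): lcm = x**2*y. S = 3/2*x**2 - 12*x*y**2 + 1/8*x*y + 12*x.
  leading term x**2: subtract (3/16)·f_1 from 3/2*x**2 - 12*x*y**2 + 1/8*x*y + 12*x → -12*x*y**2 + 1/8*x*y + 189/16*x
  leading term x*y**2: subtract (12*y)·f_2 from -12*x*y**2 + 1/8*x*y + 189/16*x → -143/8*x*y + 189/16*x + 144*y**3 - 144*y
  leading term x*y: subtract (143/8)·f_2 from -143/8*x*y + 189/16*x + 144*y**3 - 144*y → -15*x + 144*y**3 + 429/2*y**2 - 144*y - 429/2
  leading term x: no divisor's leading term divides it; move -15*x to the remainder.
  leading term y**3: subtract (-36*y**2)·f_3 from 144*y**3 + 429/2*y**2 - 144*y - 429/2 → 141/2*y**2 - 144*y - 429/2
  leading term y**2: subtract (-141/8*y)·f_3 from 141/2*y**2 - 144*y - 429/2 → -429/2*y - 429/2
  leading term y: subtract (429/8)·f_3 from -429/2*y - 429/2 → 0
  remainder -15*x ≠ 0; add h_4 = -15*x to the basis.

The other S-polynomials (S(f_1,f_3), S(f_2,f_3), S(f_1,h_4), S(f_2,h_4), S(f_3,h_4)) all reduce to 0 modulo the current basis, so we have a Gröbner basis.
Inter-reduce: drop elements whose leading term is divisible by another's, tail-reduce, and make monic.
Reduced Gröbner basis: {x, y + 1}.
Label its elements g_1 = x, g_2 = y + 1.

Reduce p = -3*x + 3*y**2 - y - 4 modulo G:
  leading term x: subtract (-3)·g_1 from -3*x + 3*y**2 - y - 4 → 3*y**2 - y - 4
  leading term y**2: subtract (3*y)·g_2 from 3*y**2 - y - 4 → -4*y - 4
  leading term y: subtract (-4)·g_2 from -4*y - 4 → 0
  normal form = 0.
Since the normal form is 0, p ∈ I.

Ideal membership is decidable via reduction modulo a Gröbner basis.

-3*x + 3*y**2 - y - 4 lies in I (it reduces to 0).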